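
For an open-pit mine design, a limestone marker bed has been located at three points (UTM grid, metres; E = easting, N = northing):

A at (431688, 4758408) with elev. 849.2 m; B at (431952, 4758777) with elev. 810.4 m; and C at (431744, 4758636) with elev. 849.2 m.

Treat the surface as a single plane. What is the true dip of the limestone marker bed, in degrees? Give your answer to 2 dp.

Let the plane be z = a·E + b·N + c.
B−A: 264a + 369b = −38.8;  C−A: 56a + 228b = 0.
Solving gives a = −0.22380, b = 0.05497.
Gradient magnitude |∇z| = √(a² + b²) = √(0.05009 + 0.00302) = 0.23045.
True dip = arctan(0.23045) = 12.98°, dipping toward ESE (azimuth ≈ 104°).

12.98°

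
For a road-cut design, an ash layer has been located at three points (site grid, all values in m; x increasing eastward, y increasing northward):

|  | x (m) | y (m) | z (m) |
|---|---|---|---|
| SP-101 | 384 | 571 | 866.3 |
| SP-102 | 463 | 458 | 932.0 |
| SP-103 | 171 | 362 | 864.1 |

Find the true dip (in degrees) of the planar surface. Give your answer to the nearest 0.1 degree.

Two edge vectors: SP-101→SP-102 = (79, -113, 65.7), SP-101→SP-103 = (-213, -209, -2.2).
Normal n = (SP-101→SP-102) × (SP-101→SP-103) = (13979.9, -13820.3, -40580).
So ∂z/∂x = −n_x/n_z = 0.34450 and ∂z/∂y = −n_y/n_z = −0.34057.
Gradient magnitude |∇z| = √(a² + b²) = √(0.11868 + 0.11599) = 0.48443.
True dip = arctan(0.48443) = 25.8°, dipping toward NW (azimuth ≈ 315°).

25.8°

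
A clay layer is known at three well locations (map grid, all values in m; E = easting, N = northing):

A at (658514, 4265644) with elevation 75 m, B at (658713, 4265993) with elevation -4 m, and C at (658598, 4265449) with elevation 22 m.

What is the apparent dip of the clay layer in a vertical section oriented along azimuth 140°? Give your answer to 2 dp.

20.00°

Let the plane be z = a·E + b·N + c.
B−A: 199a + 349b = −79;  C−A: 84a − 195b = −53.
Solving gives a = −0.49767, b = 0.05741.
Unit vector along 140° is (sin 140°, cos 140°) = (0.6428, -0.7660).
Slope in that direction = a·(0.6428) + b·(-0.7660) = −0.36388.
Apparent dip = arctan|0.36388| = 20.00° (true dip is 26.6°, so apparent ≤ true as expected).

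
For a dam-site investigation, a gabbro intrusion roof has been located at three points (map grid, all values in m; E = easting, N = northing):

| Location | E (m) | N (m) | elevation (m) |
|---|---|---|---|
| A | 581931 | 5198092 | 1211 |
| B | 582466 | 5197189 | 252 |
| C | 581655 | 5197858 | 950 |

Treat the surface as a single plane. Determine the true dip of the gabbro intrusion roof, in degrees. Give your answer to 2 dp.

47.21°

Let the plane be z = a·E + b·N + c.
B−A: 535a − 903b = −959;  C−A: −276a − 234b = −261.
Solving gives a = 0.03012, b = 1.07986.
Gradient magnitude |∇z| = √(a² + b²) = √(0.00091 + 1.16610) = 1.08028.
True dip = arctan(1.08028) = 47.21°, dipping toward S (azimuth ≈ 182°).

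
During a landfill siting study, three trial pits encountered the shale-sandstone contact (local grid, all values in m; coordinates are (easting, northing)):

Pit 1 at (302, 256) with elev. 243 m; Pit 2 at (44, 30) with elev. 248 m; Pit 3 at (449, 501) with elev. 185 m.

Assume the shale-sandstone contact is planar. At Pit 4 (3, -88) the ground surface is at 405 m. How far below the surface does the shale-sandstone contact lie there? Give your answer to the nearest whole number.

117 m

Let the plane be z = a·E + b·N + c.
Pit 2−Pit 1: −258a − 226b = 5;  Pit 3−Pit 1: 147a + 245b = −58.
Solving gives a = 0.39626, b = −0.47449.
Then c = 243 − a·302 − b·256 = 244.80.
At (3, -88): z_contact = 1.2 + 41.8 + 244.80 = 287.7 m.
Depth below ground = 405 − 287.7 = 117 m.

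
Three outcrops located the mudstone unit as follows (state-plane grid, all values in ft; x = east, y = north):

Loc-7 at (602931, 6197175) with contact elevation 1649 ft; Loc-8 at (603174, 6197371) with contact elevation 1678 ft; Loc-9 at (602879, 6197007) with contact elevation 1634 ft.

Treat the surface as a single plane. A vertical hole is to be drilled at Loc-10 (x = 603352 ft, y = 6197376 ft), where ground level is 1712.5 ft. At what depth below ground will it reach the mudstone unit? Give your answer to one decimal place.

Let the plane be z = a·x + b·y + c.
Loc-8−Loc-7: 243a + 196b = 29;  Loc-9−Loc-7: −52a − 168b = −15.
Solving gives a = 0.063071298, b = 0.069763646.
Then c = 1649 − a·602931 − b·6197175 = −468716.16.
At (603352, 6197376): z_contact = 38054.19 + 432351.54 − 468716.16 = 1689.58 ft.
Depth below ground = 1712.5 − 1689.58 = 22.9 ft.

22.9 ft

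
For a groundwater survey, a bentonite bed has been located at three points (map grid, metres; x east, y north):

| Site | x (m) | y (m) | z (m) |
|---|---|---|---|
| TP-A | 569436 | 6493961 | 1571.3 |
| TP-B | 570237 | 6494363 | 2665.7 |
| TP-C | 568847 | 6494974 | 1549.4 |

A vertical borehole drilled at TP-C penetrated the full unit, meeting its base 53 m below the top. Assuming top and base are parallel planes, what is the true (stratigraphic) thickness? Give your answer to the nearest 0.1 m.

33.6 m

Let the plane be z = a·x + b·y + c.
TP-B−TP-A: 801a + 402b = 1094.4;  TP-C−TP-A: −589a + 1013b = −21.9.
Solving gives a = 1.06606, b = 0.59823.
|∇z| = √(a²+b²) = 1.22244, so dip δ = arctan(1.22244) = 50.72°.
True thickness = vertical thickness × cos δ = 53 × cos 50.72° = 33.6 m.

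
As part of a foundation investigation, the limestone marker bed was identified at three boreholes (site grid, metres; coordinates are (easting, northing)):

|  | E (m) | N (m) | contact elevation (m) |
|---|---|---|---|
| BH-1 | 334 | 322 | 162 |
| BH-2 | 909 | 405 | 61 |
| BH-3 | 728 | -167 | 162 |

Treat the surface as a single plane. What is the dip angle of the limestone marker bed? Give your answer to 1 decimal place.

Two edge vectors: BH-1→BH-2 = (575, 83, -101), BH-1→BH-3 = (394, -489, 0).
Normal n = (BH-1→BH-2) × (BH-1→BH-3) = (-49389, -39794, -313877).
So ∂z/∂E = −n_x/n_z = −0.15735 and ∂z/∂N = −n_y/n_z = −0.12678.
Gradient magnitude |∇z| = √(a² + b²) = √(0.02476 + 0.01607) = 0.20207.
True dip = arctan(0.20207) = 11.4°, dipping toward NE (azimuth ≈ 051°).

11.4°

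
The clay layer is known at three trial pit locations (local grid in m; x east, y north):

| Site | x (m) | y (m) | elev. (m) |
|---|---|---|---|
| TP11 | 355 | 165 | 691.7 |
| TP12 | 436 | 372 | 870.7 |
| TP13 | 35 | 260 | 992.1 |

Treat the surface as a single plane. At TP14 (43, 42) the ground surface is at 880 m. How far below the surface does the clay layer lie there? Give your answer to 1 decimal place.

Let the plane be z = a·x + b·y + c.
TP12−TP11: 81a + 207b = 179;  TP13−TP11: −320a + 95b = 300.4.
Solving gives a = −0.61105, b = 1.10384.
Then c = 691.7 − a·355 − b·165 = 726.49.
At (43, 42): z_contact = −26.28 + 46.36 + 726.49 = 746.57 m.
Depth below ground = 880 − 746.57 = 133.4 m.

133.4 m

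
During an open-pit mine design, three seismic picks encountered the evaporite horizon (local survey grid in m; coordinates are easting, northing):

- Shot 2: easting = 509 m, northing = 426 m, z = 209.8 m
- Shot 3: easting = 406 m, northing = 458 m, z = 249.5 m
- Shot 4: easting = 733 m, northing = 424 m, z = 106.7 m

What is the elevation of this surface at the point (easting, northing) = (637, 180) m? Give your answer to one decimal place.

211.6 m

Two edge vectors: Shot 2→Shot 3 = (-103, 32, 39.7), Shot 2→Shot 4 = (224, -2, -103.1).
Normal n = (Shot 2→Shot 3) × (Shot 2→Shot 4) = (-3219.8, -1726.5, -6962).
So ∂z/∂easting = −n_x/n_z = −0.46248 and ∂z/∂northing = −n_y/n_z = −0.24799.
Intercept c from Shot 2: 209.8 + 235.40 + 105.64 = 550.85.
At (637, 180): z = −294.6 − 44.6 + 550.85 = 211.6 m.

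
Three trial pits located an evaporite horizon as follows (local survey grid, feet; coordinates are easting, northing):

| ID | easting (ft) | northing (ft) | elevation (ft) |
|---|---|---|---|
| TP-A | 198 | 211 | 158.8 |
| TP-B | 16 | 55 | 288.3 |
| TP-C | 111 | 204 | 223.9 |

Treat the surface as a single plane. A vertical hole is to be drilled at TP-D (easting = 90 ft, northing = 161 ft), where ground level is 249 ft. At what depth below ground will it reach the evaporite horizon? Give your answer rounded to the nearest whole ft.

Two edge vectors: TP-A→TP-B = (-182, -156, 129.5), TP-A→TP-C = (-87, -7, 65.1).
Normal n = (TP-A→TP-B) × (TP-A→TP-C) = (-9249.1, 581.7, -12298).
So ∂z/∂easting = −n_x/n_z = −0.75208 and ∂z/∂northing = −n_y/n_z = 0.04730.
Intercept c from TP-A: 158.8 + 148.91 − 9.98 = 297.73.
At (90, 161): z_contact = −67.7 + 7.6 + 297.73 = 237.7 ft.
Depth below ground = 249 − 237.7 = 11 ft.

11 ft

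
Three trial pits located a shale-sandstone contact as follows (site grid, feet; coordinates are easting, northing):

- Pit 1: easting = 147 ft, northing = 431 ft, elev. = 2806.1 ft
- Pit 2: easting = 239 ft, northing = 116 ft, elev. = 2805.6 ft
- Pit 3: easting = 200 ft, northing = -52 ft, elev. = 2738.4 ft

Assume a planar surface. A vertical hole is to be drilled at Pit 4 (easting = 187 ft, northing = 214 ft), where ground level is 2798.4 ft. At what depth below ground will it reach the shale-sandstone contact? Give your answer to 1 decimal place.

Two edge vectors: Pit 1→Pit 2 = (92, -315, -0.5), Pit 1→Pit 3 = (53, -483, -67.7).
Normal n = (Pit 1→Pit 2) × (Pit 1→Pit 3) = (21084, 6201.9, -27741).
So ∂z/∂easting = −n_x/n_z = 0.76003 and ∂z/∂northing = −n_y/n_z = 0.22356.
Intercept c from Pit 1: 2806.1 − 111.72 − 96.36 = 2598.02.
At (187, 214): z_contact = 142.13 + 47.84 + 2598.02 = 2787.99 ft.
Depth below ground = 2798.4 − 2787.99 = 10.4 ft.

10.4 ft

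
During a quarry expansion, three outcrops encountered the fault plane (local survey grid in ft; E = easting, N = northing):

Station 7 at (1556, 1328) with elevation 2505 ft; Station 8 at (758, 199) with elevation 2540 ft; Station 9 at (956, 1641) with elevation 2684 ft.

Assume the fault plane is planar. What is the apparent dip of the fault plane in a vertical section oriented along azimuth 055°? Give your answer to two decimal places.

Let the plane be z = a·E + b·N + c.
Station 8−Station 7: −798a − 1129b = 35;  Station 9−Station 7: −600a + 313b = 179.
Solving gives a = −0.22978, b = 0.13141.
Unit vector along 055° is (sin 55°, cos 55°) = (0.8192, 0.5736).
Slope in that direction = a·(0.8192) + b·(0.5736) = −0.11285.
Apparent dip = arctan|0.11285| = 6.44° (true dip is 14.8°, so apparent ≤ true as expected).

6.44°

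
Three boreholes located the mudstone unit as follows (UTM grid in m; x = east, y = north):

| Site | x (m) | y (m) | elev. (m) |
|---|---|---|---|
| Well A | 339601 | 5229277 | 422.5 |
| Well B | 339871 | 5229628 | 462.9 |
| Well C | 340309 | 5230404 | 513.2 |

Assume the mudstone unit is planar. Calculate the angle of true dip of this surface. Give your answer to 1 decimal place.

Two edge vectors: Well A→Well B = (270, 351, 40.4), Well A→Well C = (708, 1127, 90.7).
Normal n = (Well A→Well B) × (Well A→Well C) = (-13695.1, 4114.2, 55782).
So ∂z/∂x = −n_x/n_z = 0.24551 and ∂z/∂y = −n_y/n_z = −0.07375.
Gradient magnitude |∇z| = √(a² + b²) = √(0.06028 + 0.00544) = 0.25635.
True dip = arctan(0.25635) = 14.4°, dipping toward WNW (azimuth ≈ 287°).

14.4°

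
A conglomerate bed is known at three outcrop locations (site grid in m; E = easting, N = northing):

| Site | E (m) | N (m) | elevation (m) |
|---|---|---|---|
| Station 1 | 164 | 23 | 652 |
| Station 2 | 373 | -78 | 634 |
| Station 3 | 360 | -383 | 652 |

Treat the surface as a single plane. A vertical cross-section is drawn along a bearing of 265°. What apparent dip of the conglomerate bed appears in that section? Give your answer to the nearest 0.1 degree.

Two edge vectors: Station 1→Station 2 = (209, -101, -18), Station 1→Station 3 = (196, -406, 0).
Normal n = (Station 1→Station 2) × (Station 1→Station 3) = (-7308, -3528, -65058).
So ∂z/∂E = −n_x/n_z = −0.11233 and ∂z/∂N = −n_y/n_z = −0.05423.
Unit vector along 265° is (sin 265°, cos 265°) = (-0.9962, -0.0872).
Slope in that direction = a·(-0.9962) + b·(-0.0872) = 0.11663.
Apparent dip = arctan|0.11663| = 6.7° (true dip is 7.1°, so apparent ≤ true as expected).

6.7°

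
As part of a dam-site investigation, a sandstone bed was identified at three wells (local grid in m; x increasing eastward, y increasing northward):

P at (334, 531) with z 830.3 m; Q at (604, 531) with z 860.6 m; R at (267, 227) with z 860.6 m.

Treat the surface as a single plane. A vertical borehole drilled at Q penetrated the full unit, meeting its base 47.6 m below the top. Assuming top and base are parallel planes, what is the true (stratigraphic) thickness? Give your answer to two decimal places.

Let the plane be z = a·x + b·y + c.
Q−P: 270a + 0b = 30.3;  R−P: −67a − 304b = 30.3.
Solving gives a = 0.11222, b = −0.12440.
|∇z| = √(a²+b²) = 0.16754, so dip δ = arctan(0.16754) = 9.51°.
True thickness = vertical thickness × cos δ = 47.6 × cos 9.51° = 46.95 m.

46.95 m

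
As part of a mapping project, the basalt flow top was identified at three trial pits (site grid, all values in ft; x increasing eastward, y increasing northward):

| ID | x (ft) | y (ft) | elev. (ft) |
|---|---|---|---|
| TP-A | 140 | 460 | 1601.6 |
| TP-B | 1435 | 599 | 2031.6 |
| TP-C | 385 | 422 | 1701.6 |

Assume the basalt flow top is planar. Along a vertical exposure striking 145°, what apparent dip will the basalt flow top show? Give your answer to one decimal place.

24.0°

Let the plane be z = a·x + b·y + c.
TP-B−TP-A: 1295a + 139b = 430;  TP-C−TP-A: 245a − 38b = 100.
Solving gives a = 0.36318, b = −0.29004.
Unit vector along 145° is (sin 145°, cos 145°) = (0.5736, -0.8192).
Slope in that direction = a·(0.5736) + b·(-0.8192) = 0.44590.
Apparent dip = arctan|0.44590| = 24.0° (true dip is 24.9°, so apparent ≤ true as expected).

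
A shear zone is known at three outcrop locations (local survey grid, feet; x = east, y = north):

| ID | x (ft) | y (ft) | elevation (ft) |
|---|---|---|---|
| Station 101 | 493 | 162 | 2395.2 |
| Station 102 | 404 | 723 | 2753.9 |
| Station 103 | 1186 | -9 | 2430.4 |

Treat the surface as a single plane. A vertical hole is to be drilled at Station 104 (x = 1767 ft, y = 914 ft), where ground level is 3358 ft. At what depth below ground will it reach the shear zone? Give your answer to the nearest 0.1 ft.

Two edge vectors: Station 101→Station 102 = (-89, 561, 358.7), Station 101→Station 103 = (693, -171, 35.2).
Normal n = (Station 101→Station 102) × (Station 101→Station 103) = (81084.9, 251711.9, -373554).
So ∂z/∂x = −n_x/n_z = 0.217063 and ∂z/∂y = −n_y/n_z = 0.673830.
Intercept c from Station 101: 2395.2 − 107.01 − 109.16 = 2179.03.
At (1767, 914): z_contact = 383.55 + 615.88 + 2179.03 = 3178.46 ft.
Depth below ground = 3358 − 3178.46 = 179.5 ft.

179.5 ft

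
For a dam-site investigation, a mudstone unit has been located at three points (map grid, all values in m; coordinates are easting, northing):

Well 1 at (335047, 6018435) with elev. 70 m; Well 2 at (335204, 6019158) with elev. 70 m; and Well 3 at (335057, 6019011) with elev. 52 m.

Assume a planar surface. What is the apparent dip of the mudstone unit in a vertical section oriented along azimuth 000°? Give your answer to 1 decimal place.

Two edge vectors: Well 1→Well 2 = (157, 723, 0), Well 1→Well 3 = (10, 576, -18).
Normal n = (Well 1→Well 2) × (Well 1→Well 3) = (-13014, 2826, 83202).
So ∂z/∂easting = −n_x/n_z = 0.15641 and ∂z/∂northing = −n_y/n_z = −0.03397.
Unit vector along 000° is (sin 0°, cos 0°) = (0.0000, 1.0000).
Slope in that direction = a·(0.0000) + b·(1.0000) = −0.03397.
Apparent dip = arctan|0.03397| = 1.9° (true dip is 9.1°, so apparent ≤ true as expected).

1.9°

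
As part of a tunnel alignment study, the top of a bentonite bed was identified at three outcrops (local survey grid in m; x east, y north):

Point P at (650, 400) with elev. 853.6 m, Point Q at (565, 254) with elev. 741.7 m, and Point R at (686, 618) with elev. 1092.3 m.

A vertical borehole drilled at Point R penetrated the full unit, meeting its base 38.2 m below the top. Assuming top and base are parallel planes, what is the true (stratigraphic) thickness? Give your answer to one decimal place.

Let the plane be z = a·x + b·y + c.
Point Q−Point P: −85a − 146b = −111.9;  Point R−Point P: 36a + 218b = 238.7.
Solving gives a = −0.78771, b = 1.22503.
|∇z| = √(a²+b²) = 1.45643, so dip δ = arctan(1.45643) = 55.53°.
True thickness = vertical thickness × cos δ = 38.2 × cos 55.53° = 21.6 m.

21.6 m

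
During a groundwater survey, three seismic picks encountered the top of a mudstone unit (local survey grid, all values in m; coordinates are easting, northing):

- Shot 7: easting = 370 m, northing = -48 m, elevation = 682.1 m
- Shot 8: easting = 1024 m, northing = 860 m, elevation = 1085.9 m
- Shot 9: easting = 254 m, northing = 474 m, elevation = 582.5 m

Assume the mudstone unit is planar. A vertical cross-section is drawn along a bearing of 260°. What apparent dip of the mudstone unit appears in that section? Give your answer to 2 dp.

Let the plane be z = a·easting + b·northing + c.
Shot 8−Shot 7: 654a + 908b = 403.8;  Shot 9−Shot 7: −116a + 522b = −99.6.
Solving gives a = 0.67430, b = −0.04096.
Unit vector along 260° is (sin 260°, cos 260°) = (-0.9848, -0.1736).
Slope in that direction = a·(-0.9848) + b·(-0.1736) = −0.65694.
Apparent dip = arctan|0.65694| = 33.30° (true dip is 34.0°, so apparent ≤ true as expected).

33.30°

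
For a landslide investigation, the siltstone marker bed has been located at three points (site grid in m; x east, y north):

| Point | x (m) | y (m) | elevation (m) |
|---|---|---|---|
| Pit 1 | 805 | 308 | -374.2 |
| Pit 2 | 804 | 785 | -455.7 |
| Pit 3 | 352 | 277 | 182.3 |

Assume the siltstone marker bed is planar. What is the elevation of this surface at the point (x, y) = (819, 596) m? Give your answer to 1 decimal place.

Let the plane be z = a·x + b·y + c.
Pit 2−Pit 1: −1a + 477b = −81.5;  Pit 3−Pit 1: −453a − 31b = 556.5.
Solving gives a = −1.21661, b = −0.17341.
Then c = -374.2 − a·805 − b·308 = 658.58.
At (819, 596): z = −996.4 − 103.4 + 658.58 = -441.2 m.

-441.2 m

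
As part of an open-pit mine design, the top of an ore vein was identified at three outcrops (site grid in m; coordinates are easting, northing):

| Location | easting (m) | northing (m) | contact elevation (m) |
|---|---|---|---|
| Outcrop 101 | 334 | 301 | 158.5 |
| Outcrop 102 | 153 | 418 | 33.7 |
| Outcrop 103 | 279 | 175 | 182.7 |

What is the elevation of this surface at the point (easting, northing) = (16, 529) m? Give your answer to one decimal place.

Let the plane be z = a·easting + b·northing + c.
Outcrop 102−Outcrop 101: −181a + 117b = −124.8;  Outcrop 103−Outcrop 101: −55a − 126b = 24.2.
Solving gives a = 0.44094, b = −0.38454.
Then c = 158.5 − a·334 − b·301 = 126.97.
At (16, 529): z = 7.1 − 203.4 + 126.97 = -69.4 m.

-69.4 m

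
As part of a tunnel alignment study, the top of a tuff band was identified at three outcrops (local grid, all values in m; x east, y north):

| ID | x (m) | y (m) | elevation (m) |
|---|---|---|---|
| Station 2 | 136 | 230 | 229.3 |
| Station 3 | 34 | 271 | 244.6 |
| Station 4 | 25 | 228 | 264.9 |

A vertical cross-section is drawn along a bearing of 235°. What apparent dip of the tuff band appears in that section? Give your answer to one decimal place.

26.1°

Let the plane be z = a·x + b·y + c.
Station 3−Station 2: −102a + 41b = 15.3;  Station 4−Station 2: −111a − 2b = 35.6.
Solving gives a = −0.31340, b = −0.40650.
Unit vector along 235° is (sin 235°, cos 235°) = (-0.8192, -0.5736).
Slope in that direction = a·(-0.8192) + b·(-0.5736) = 0.48988.
Apparent dip = arctan|0.48988| = 26.1° (true dip is 27.2°, so apparent ≤ true as expected).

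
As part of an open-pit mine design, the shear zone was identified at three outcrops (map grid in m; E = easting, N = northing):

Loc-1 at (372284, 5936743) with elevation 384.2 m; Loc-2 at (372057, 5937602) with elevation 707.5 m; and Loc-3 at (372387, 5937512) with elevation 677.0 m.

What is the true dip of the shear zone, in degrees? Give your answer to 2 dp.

Two edge vectors: Loc-1→Loc-2 = (-227, 859, 323.3), Loc-1→Loc-3 = (103, 769, 292.8).
Normal n = (Loc-1→Loc-2) × (Loc-1→Loc-3) = (2897.5, 99765.5, -263040).
So ∂z/∂E = −n_x/n_z = 0.01102 and ∂z/∂N = −n_y/n_z = 0.37928.
Gradient magnitude |∇z| = √(a² + b²) = √(0.00012 + 0.14385) = 0.37944.
True dip = arctan(0.37944) = 20.78°, dipping toward S (azimuth ≈ 182°).

20.78°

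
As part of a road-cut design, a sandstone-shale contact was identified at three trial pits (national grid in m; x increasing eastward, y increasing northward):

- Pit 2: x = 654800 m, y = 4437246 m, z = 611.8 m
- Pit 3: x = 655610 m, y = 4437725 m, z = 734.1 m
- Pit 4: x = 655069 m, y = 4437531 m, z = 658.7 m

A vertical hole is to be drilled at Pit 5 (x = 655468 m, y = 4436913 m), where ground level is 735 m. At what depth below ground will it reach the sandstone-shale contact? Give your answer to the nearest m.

Two edge vectors: Pit 2→Pit 3 = (810, 479, 122.3), Pit 2→Pit 4 = (269, 285, 46.9).
Normal n = (Pit 2→Pit 3) × (Pit 2→Pit 4) = (-12390.4, -5090.3, 101999).
So ∂z/∂x = −n_x/n_z = 0.12147570 and ∂z/∂y = −n_y/n_z = 0.04990539.
Intercept c from Pit 2: 611.8 − 79542.29 − 221442.50 = −300372.99.
At (655468, 4436913): z_contact = 79623.4 + 221425.9 − 300372.99 = 676.3 m.
Depth below ground = 735 − 676.3 = 59 m.

59 m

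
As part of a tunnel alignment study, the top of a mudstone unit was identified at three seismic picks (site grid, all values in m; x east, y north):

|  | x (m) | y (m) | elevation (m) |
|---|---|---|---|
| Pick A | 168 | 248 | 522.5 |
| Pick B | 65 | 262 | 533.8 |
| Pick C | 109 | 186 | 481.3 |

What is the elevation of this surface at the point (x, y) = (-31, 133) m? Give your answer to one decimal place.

447.6 m

Two edge vectors: Pick A→Pick B = (-103, 14, 11.3), Pick A→Pick C = (-59, -62, -41.2).
Normal n = (Pick A→Pick B) × (Pick A→Pick C) = (123.8, -4910.3, 7212).
So ∂z/∂x = −n_x/n_z = −0.01717 and ∂z/∂y = −n_y/n_z = 0.68085.
Intercept c from Pick A: 522.5 + 2.88 − 168.85 = 356.53.
At (-31, 133): z = 0.5 + 90.6 + 356.53 = 447.6 m.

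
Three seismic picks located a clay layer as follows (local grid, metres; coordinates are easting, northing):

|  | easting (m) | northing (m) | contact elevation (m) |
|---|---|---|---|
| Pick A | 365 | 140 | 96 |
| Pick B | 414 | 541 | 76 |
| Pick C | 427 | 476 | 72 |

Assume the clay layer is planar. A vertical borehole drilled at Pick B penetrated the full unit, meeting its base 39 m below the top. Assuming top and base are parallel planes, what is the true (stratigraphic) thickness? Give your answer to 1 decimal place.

36.9 m

Two edge vectors: Pick A→Pick B = (49, 401, -20), Pick A→Pick C = (62, 336, -24).
Normal n = (Pick A→Pick B) × (Pick A→Pick C) = (-2904, -64, -8398).
So ∂z/∂easting = −n_x/n_z = −0.34580 and ∂z/∂northing = −n_y/n_z = −0.00762.
|∇z| = √(a²+b²) = 0.34588, so dip δ = arctan(0.34588) = 19.08°.
True thickness = vertical thickness × cos δ = 39 × cos 19.08° = 36.9 m.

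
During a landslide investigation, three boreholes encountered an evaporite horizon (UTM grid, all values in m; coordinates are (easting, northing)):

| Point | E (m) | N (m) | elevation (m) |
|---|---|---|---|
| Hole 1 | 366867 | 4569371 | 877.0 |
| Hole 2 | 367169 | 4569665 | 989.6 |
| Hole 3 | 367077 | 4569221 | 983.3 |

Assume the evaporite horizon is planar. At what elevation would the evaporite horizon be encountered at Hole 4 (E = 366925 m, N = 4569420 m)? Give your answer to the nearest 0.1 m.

899.2 m

Let the plane be z = a·E + b·N + c.
Hole 2−Hole 1: 302a + 294b = 112.6;  Hole 3−Hole 1: 210a − 150b = 106.3.
Solving gives a = 0.449758969, b = −0.079004111.
Then c = 877 − a·366867 − b·4569371 = 196874.37.
At (366925, 4569420): z = 165027.8 − 361003.0 + 196874.37 = 899.2 m.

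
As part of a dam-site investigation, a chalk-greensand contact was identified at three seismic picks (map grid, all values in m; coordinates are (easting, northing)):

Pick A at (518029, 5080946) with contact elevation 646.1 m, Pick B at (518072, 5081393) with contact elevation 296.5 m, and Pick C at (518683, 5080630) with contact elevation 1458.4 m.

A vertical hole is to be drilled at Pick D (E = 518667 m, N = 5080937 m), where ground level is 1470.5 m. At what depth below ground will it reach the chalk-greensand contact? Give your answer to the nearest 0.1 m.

Let the plane be z = a·E + b·N + c.
Pick B−Pick A: 43a + 447b = −349.6;  Pick C−Pick A: 654a − 316b = 812.3.
Solving gives a = 0.825769957, b = −0.861539392.
Then c = 646.1 − a·518029 − b·5080946 = 3950308.44.
At (518667, 5080937): z_contact = 428299.63 − 4377427.37 + 3950308.44 = 1180.70 m.
Depth below ground = 1470.5 − 1180.70 = 289.8 m.

289.8 m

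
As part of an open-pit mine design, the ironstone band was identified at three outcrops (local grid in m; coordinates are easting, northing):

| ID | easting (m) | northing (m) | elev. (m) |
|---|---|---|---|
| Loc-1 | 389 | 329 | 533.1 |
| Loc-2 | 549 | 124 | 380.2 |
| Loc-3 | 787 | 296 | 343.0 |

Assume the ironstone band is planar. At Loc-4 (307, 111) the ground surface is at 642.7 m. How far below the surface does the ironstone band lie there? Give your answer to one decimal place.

Let the plane be z = a·easting + b·northing + c.
Loc-2−Loc-1: 160a − 205b = −152.9;  Loc-3−Loc-1: 398a − 33b = −190.1.
Solving gives a = −0.44457, b = 0.39888.
Then c = 533.1 − a·389 − b·329 = 574.81.
At (307, 111): z_contact = −136.48 + 44.28 + 574.81 = 482.60 m.
Depth below ground = 642.7 − 482.60 = 160.1 m.

160.1 m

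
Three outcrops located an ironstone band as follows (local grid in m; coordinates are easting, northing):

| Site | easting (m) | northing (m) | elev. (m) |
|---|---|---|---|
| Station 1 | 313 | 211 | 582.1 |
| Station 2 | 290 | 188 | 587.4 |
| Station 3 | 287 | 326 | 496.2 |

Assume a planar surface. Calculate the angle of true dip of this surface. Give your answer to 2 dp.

37.81°

Two edge vectors: Station 1→Station 2 = (-23, -23, 5.3), Station 1→Station 3 = (-26, 115, -85.9).
Normal n = (Station 1→Station 2) × (Station 1→Station 3) = (1366.2, -2113.5, -3243).
So ∂z/∂easting = −n_x/n_z = 0.42128 and ∂z/∂northing = −n_y/n_z = −0.65171.
Gradient magnitude |∇z| = √(a² + b²) = √(0.17747 + 0.42473) = 0.77602.
True dip = arctan(0.77602) = 37.81°, dipping toward NNW (azimuth ≈ 327°).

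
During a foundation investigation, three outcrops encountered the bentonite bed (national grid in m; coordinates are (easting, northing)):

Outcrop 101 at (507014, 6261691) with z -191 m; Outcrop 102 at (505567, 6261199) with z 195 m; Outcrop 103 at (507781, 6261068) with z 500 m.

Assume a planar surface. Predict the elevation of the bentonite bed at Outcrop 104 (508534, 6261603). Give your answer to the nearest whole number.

Let the plane be z = a·E + b·N + c.
Outcrop 102−Outcrop 101: −1447a − 492b = 386;  Outcrop 103−Outcrop 101: 767a − 623b = 691.
Solving gives a = 0.07779989, b = −1.01336675.
Then c = -191 − a·507014 − b·6261691 = 6305752.82.
At (508534, 6261603): z = 39563.9 − 6345300.3 + 6305752.82 = 16.4 m.

16 m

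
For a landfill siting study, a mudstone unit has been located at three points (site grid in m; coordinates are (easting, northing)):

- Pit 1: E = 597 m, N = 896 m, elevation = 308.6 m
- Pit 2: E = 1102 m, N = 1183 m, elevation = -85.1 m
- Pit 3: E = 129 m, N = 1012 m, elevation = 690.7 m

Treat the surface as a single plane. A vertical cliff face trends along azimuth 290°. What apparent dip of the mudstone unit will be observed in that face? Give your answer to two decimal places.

Two edge vectors: Pit 1→Pit 2 = (505, 287, -393.7), Pit 1→Pit 3 = (-468, 116, 382.1).
Normal n = (Pit 1→Pit 2) × (Pit 1→Pit 3) = (155331.9, -8708.9, 192896).
So ∂z/∂E = −n_x/n_z = −0.80526 and ∂z/∂N = −n_y/n_z = 0.04515.
Unit vector along 290° is (sin 290°, cos 290°) = (-0.9397, 0.3420).
Slope in that direction = a·(-0.9397) + b·(0.3420) = 0.77214.
Apparent dip = arctan|0.77214| = 37.67° (true dip is 38.9°, so apparent ≤ true as expected).

37.67°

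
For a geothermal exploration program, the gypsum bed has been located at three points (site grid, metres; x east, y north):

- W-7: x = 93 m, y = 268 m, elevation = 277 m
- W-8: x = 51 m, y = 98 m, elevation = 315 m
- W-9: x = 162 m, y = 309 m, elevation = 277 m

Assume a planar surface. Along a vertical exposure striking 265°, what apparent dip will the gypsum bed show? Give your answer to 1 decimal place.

7.5°

Let the plane be z = a·x + b·y + c.
W-8−W-7: −42a − 170b = 38;  W-9−W-7: 69a + 41b = 0.
Solving gives a = 0.15568, b = −0.26199.
Unit vector along 265° is (sin 265°, cos 265°) = (-0.9962, -0.0872).
Slope in that direction = a·(-0.9962) + b·(-0.0872) = −0.13225.
Apparent dip = arctan|0.13225| = 7.5° (true dip is 16.9°, so apparent ≤ true as expected).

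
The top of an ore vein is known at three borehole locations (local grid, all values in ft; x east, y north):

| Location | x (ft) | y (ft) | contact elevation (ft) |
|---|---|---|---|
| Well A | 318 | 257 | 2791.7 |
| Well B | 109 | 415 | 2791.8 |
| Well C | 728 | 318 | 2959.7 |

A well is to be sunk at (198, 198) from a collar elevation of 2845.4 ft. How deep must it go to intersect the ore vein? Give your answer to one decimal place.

Two edge vectors: Well A→Well B = (-209, 158, 0.1), Well A→Well C = (410, 61, 168).
Normal n = (Well A→Well B) × (Well A→Well C) = (26537.9, 35153, -77529).
So ∂z/∂x = −n_x/n_z = 0.34230 and ∂z/∂y = −n_y/n_z = 0.45342.
Intercept c from Well A: 2791.7 − 108.85 − 116.53 = 2566.32.
At (198, 198): z_contact = 67.77 + 89.78 + 2566.32 = 2723.87 ft.
Depth below ground = 2845.4 − 2723.87 = 121.5 ft.

121.5 ft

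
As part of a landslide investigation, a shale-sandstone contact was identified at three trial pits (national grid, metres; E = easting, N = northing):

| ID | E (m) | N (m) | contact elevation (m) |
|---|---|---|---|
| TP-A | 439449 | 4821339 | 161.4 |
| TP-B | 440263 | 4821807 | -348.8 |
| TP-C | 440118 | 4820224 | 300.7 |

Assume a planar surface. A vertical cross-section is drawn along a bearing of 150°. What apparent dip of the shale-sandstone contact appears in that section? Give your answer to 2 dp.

Two edge vectors: TP-A→TP-B = (814, 468, -510.2), TP-A→TP-C = (669, -1115, 139.3).
Normal n = (TP-A→TP-B) × (TP-A→TP-C) = (-503680.6, -454714, -1220702).
So ∂z/∂E = −n_x/n_z = −0.41262 and ∂z/∂N = −n_y/n_z = −0.37250.
Unit vector along 150° is (sin 150°, cos 150°) = (0.5000, -0.8660).
Slope in that direction = a·(0.5000) + b·(-0.8660) = 0.11629.
Apparent dip = arctan|0.11629| = 6.63° (true dip is 29.1°, so apparent ≤ true as expected).

6.63°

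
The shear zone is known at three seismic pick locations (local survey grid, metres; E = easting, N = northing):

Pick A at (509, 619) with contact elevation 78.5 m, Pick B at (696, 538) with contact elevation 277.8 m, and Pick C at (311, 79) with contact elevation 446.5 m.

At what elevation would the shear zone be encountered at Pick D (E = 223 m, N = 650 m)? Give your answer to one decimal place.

Let the plane be z = a·E + b·N + c.
Pick B−Pick A: 187a − 81b = 199.3;  Pick C−Pick A: −198a − 540b = 368.
Solving gives a = 0.66497, b = −0.92531.
Then c = 78.5 − a·509 − b·619 = 312.79.
At (223, 650): z = 148.3 − 601.4 + 312.79 = -140.4 m.

-140.4 m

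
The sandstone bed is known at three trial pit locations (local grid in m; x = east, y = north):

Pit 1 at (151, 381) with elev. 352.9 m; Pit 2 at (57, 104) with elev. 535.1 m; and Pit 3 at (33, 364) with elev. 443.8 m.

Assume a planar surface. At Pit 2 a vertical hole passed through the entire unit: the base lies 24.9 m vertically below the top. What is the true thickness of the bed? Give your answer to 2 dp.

19.22 m

Let the plane be z = a·x + b·y + c.
Pit 2−Pit 1: −94a − 277b = 182.2;  Pit 3−Pit 1: −118a − 17b = 90.9.
Solving gives a = −0.71030, b = −0.41672.
|∇z| = √(a²+b²) = 0.82352, so dip δ = arctan(0.82352) = 39.47°.
True thickness = vertical thickness × cos δ = 24.9 × cos 39.47° = 19.22 m.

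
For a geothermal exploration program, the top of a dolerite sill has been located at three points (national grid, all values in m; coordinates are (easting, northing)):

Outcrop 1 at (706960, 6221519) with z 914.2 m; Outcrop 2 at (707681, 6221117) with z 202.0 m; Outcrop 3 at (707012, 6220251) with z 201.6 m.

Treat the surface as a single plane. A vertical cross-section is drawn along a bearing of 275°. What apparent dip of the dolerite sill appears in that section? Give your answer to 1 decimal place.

Two edge vectors: Outcrop 1→Outcrop 2 = (721, -402, -712.2), Outcrop 1→Outcrop 3 = (52, -1268, -712.6).
Normal n = (Outcrop 1→Outcrop 2) × (Outcrop 1→Outcrop 3) = (-616604.4, 476750.2, -893324).
So ∂z/∂E = −n_x/n_z = −0.69024 and ∂z/∂N = −n_y/n_z = 0.53368.
Unit vector along 275° is (sin 275°, cos 275°) = (-0.9962, 0.0872).
Slope in that direction = a·(-0.9962) + b·(0.0872) = 0.73412.
Apparent dip = arctan|0.73412| = 36.3° (true dip is 41.1°, so apparent ≤ true as expected).

36.3°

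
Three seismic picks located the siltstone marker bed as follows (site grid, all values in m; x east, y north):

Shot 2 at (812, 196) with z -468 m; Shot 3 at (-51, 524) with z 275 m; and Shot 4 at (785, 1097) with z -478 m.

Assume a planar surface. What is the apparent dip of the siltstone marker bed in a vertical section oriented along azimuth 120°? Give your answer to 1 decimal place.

Let the plane be z = a·x + b·y + c.
Shot 3−Shot 2: −863a + 328b = 743;  Shot 4−Shot 2: −27a + 901b = −10.
Solving gives a = −0.87514, b = −0.03732.
Unit vector along 120° is (sin 120°, cos 120°) = (0.8660, -0.5000).
Slope in that direction = a·(0.8660) + b·(-0.5000) = −0.73923.
Apparent dip = arctan|0.73923| = 36.5° (true dip is 41.2°, so apparent ≤ true as expected).

36.5°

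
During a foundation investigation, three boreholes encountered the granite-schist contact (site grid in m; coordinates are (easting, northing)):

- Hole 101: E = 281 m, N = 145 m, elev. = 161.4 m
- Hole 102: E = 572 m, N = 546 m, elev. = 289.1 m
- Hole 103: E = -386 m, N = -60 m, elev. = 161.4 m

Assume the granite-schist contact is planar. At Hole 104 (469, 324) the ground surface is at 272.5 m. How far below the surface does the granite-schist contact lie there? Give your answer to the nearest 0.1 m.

61.4 m

Two edge vectors: Hole 101→Hole 102 = (291, 401, 127.7), Hole 101→Hole 103 = (-667, -205, 0).
Normal n = (Hole 101→Hole 102) × (Hole 101→Hole 103) = (26178.5, -85175.9, 207812).
So ∂z/∂E = −n_x/n_z = −0.12597 and ∂z/∂N = −n_y/n_z = 0.40987.
Intercept c from Hole 101: 161.4 + 35.40 − 59.43 = 137.37.
At (469, 324): z_contact = −59.08 + 132.80 + 137.37 = 211.08 m.
Depth below ground = 272.5 − 211.08 = 61.4 m.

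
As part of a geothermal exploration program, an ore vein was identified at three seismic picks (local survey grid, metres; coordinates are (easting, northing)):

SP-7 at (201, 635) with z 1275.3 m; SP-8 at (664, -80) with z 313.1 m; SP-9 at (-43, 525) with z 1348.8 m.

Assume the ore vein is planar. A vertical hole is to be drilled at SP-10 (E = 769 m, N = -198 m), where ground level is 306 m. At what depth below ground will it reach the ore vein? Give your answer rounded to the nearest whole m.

Let the plane be z = a·E + b·N + c.
SP-8−SP-7: 463a − 715b = −962.2;  SP-9−SP-7: −244a − 110b = 73.5.
Solving gives a = −0.70276, b = 0.89066.
Then c = 1275.3 − a·201 − b·635 = 850.98.
At (769, -198): z_contact = −540.4 − 176.4 + 850.98 = 134.2 m.
Depth below ground = 306 − 134.2 = 172 m.

172 m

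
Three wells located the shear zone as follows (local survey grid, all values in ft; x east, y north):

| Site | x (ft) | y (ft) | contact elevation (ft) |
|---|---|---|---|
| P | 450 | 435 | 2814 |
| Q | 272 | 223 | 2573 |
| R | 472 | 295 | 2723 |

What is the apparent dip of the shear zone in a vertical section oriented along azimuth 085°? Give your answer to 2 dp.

28.80°

Let the plane be z = a·x + b·y + c.
Q−P: −178a − 212b = −241;  R−P: 22a − 140b = −91.
Solving gives a = 0.48837, b = 0.72674.
Unit vector along 085° is (sin 85°, cos 85°) = (0.9962, 0.0872).
Slope in that direction = a·(0.9962) + b·(0.0872) = 0.54985.
Apparent dip = arctan|0.54985| = 28.80° (true dip is 41.2°, so apparent ≤ true as expected).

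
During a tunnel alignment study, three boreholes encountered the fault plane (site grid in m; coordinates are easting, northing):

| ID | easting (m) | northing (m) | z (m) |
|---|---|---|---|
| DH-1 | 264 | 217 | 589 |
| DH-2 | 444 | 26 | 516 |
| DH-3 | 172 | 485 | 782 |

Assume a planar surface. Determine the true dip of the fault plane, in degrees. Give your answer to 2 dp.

47.04°

Two edge vectors: DH-1→DH-2 = (180, -191, -73), DH-1→DH-3 = (-92, 268, 193).
Normal n = (DH-1→DH-2) × (DH-1→DH-3) = (-17299, -28024, 30668).
So ∂z/∂easting = −n_x/n_z = 0.56407 and ∂z/∂northing = −n_y/n_z = 0.91379.
Gradient magnitude |∇z| = √(a² + b²) = √(0.31818 + 0.83501) = 1.07386.
True dip = arctan(1.07386) = 47.04°, dipping toward SSW (azimuth ≈ 212°).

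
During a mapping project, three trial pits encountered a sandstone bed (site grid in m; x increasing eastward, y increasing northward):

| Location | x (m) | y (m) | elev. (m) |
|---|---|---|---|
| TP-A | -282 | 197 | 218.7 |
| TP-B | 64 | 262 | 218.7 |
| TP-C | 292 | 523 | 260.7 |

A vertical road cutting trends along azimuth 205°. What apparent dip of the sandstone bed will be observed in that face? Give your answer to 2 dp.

Let the plane be z = a·x + b·y + c.
TP-B−TP-A: 346a + 65b = 0;  TP-C−TP-A: 574a + 326b = 42.
Solving gives a = −0.03617, b = 0.19251.
Unit vector along 205° is (sin 205°, cos 205°) = (-0.4226, -0.9063).
Slope in that direction = a·(-0.4226) + b·(-0.9063) = −0.15919.
Apparent dip = arctan|0.15919| = 9.05° (true dip is 11.1°, so apparent ≤ true as expected).

9.05°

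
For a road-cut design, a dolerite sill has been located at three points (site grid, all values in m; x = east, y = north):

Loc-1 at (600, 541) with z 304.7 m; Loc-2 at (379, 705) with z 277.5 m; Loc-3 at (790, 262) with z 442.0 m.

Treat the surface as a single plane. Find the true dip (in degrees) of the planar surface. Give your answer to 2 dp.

43.82°

Two edge vectors: Loc-1→Loc-2 = (-221, 164, -27.2), Loc-1→Loc-3 = (190, -279, 137.3).
Normal n = (Loc-1→Loc-2) × (Loc-1→Loc-3) = (14928.4, 25175.3, 30499).
So ∂z/∂x = −n_x/n_z = −0.48947 and ∂z/∂y = −n_y/n_z = −0.82545.
Gradient magnitude |∇z| = √(a² + b²) = √(0.23958 + 0.68136) = 0.95966.
True dip = arctan(0.95966) = 43.82°, dipping toward NNE (azimuth ≈ 031°).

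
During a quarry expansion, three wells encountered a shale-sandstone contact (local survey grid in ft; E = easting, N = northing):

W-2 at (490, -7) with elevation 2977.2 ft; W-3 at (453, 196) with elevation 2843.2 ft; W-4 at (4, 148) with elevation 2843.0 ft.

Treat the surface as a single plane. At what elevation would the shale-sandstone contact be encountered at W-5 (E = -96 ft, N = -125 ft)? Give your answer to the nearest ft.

3013 ft

Two edge vectors: W-2→W-3 = (-37, 203, -134), W-2→W-4 = (-486, 155, -134.2).
Normal n = (W-2→W-3) × (W-2→W-4) = (-6472.6, 60158.6, 92923).
So ∂z/∂E = −n_x/n_z = 0.06966 and ∂z/∂N = −n_y/n_z = −0.64740.
Intercept c from W-2: 2977.2 − 34.13 − 4.53 = 2938.54.
At (-96, -125): z = −6.7 + 80.9 + 2938.54 = 3012.8 ft.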